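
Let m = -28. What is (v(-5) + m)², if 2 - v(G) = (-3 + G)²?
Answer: 8100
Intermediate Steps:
v(G) = 2 - (-3 + G)²
(v(-5) + m)² = ((2 - (-3 - 5)²) - 28)² = ((2 - 1*(-8)²) - 28)² = ((2 - 1*64) - 28)² = ((2 - 64) - 28)² = (-62 - 28)² = (-90)² = 8100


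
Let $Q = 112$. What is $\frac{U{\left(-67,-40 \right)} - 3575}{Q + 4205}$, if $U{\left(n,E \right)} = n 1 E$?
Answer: $- \frac{895}{4317} \approx -0.20732$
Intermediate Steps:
$U{\left(n,E \right)} = E n$ ($U{\left(n,E \right)} = n E = E n$)
$\frac{U{\left(-67,-40 \right)} - 3575}{Q + 4205} = \frac{\left(-40\right) \left(-67\right) - 3575}{112 + 4205} = \frac{2680 - 3575}{4317} = \left(-895\right) \frac{1}{4317} = - \frac{895}{4317}$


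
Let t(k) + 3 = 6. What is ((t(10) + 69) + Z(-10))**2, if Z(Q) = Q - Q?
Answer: 5184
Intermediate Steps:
Z(Q) = 0
t(k) = 3 (t(k) = -3 + 6 = 3)
((t(10) + 69) + Z(-10))**2 = ((3 + 69) + 0)**2 = (72 + 0)**2 = 72**2 = 5184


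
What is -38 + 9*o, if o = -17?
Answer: -191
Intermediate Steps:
-38 + 9*o = -38 + 9*(-17) = -38 - 153 = -191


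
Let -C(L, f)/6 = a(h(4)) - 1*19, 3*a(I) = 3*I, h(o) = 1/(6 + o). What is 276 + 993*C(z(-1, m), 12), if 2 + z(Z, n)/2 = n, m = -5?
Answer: 564411/5 ≈ 1.1288e+5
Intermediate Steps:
z(Z, n) = -4 + 2*n
a(I) = I (a(I) = (3*I)/3 = I)
C(L, f) = 567/5 (C(L, f) = -6*(1/(6 + 4) - 1*19) = -6*(1/10 - 19) = -6*(-189/10) = 567/5)
276 + 993*C(z(-1, m), 12) = 276 + 993*(567/5) = 276 + 563031/5 = 564411/5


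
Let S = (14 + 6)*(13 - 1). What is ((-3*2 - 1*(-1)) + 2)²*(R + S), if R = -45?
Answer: 1755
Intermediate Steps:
S = 240 (S = 20*12 = 240)
((-3*2 - 1*(-1)) + 2)²*(R + S) = ((-3*2 - 1*(-1)) + 2)²*(-45 + 240) = ((-6 + 1) + 2)²*195 = (-5 + 2)²*195 = (-3)²*195 = 9*195 = 1755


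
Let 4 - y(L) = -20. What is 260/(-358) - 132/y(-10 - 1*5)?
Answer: -2229/358 ≈ -6.2263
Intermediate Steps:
y(L) = 24 (y(L) = 4 - 1*(-20) = 4 + 20 = 24)
260/(-358) - 132/y(-10 - 1*5) = 260/(-358) - 132/24 = 260*(-1/358) - 132*1/24 = -130/179 - 11/2 = -2229/358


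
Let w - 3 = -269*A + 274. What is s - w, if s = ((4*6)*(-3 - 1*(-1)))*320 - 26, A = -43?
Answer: -27230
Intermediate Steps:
w = 11844 (w = 3 + (-269*(-43) + 274) = 3 + (11567 + 274) = 3 + 11841 = 11844)
s = -15386 (s = (24*(-3 + 1))*320 - 26 = (24*(-2))*320 - 26 = -48*320 - 26 = -15360 - 26 = -15386)
s - w = -15386 - 1*11844 = -15386 - 11844 = -27230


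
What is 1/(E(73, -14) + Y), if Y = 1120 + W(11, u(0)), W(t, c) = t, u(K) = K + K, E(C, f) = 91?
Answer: 1/1222 ≈ 0.00081833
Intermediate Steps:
u(K) = 2*K
Y = 1131 (Y = 1120 + 11 = 1131)
1/(E(73, -14) + Y) = 1/(91 + 1131) = 1/1222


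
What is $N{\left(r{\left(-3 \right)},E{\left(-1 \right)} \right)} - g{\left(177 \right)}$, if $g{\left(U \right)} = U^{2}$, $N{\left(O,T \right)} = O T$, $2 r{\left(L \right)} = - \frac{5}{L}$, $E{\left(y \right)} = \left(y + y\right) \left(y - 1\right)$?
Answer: $- \frac{93977}{3} \approx -31326.0$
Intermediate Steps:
$E{\left(y \right)} = 2 y \left(-1 + y\right)$
$r{\left(L \right)} = - \frac{5}{2 L}$ ($r{\left(L \right)} = \frac{\left(-5\right) \frac{1}{L}}{2} = - \frac{5}{2 L}$)
$N{\left(r{\left(-3 \right)},E{\left(-1 \right)} \right)} - g{\left(177 \right)} = - \frac{5}{2 \left(-3\right)} 2 \left(-1\right) \left(-1 - 1\right) - 177^{2} = \left(- \frac{5}{2}\right) \left(- \frac{1}{3}\right) 2 \left(-1\right) \left(-2\right) - 31329 = \frac{5}{6} \cdot 4 - 31329 = \frac{10}{3} - 31329 = - \frac{93977}{3}$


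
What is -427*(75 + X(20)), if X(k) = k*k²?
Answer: -3448025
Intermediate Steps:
X(k) = k³
-427*(75 + X(20)) = -427*(75 + 20³) = -427*(75 + 8000) = -427*8075 = -3448025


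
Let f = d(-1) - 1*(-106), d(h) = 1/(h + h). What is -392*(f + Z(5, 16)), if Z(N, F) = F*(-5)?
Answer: -9996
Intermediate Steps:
d(h) = 1/(2*h)
Z(N, F) = -5*F
f = 211/2 (f = (1/2)/(-1) - 1*(-106) = (1/2)*(-1) + 106 = -1/2 + 106 = 211/2 ≈ 105.50)
-392*(f + Z(5, 16)) = -392*(211/2 - 5*16) = -392*(211/2 - 80) = -392*51/2 = -9996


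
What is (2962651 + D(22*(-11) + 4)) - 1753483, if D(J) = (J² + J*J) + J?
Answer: 1322218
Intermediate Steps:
D(J) = J + 2*J² (D(J) = (J² + J²) + J = 2*J² + J = J + 2*J²)
(2962651 + D(22*(-11) + 4)) - 1753483 = (2962651 + (22*(-11) + 4)*(1 + 2*(22*(-11) + 4))) - 1753483 = (2962651 + (-242 + 4)*(1 + 2*(-242 + 4))) - 1753483 = (2962651 - 238*(1 + 2*(-238))) - 1753483 = (2962651 - 238*(1 - 476)) - 1753483 = (2962651 - 238*(-475)) - 1753483 = (2962651 + 113050) - 1753483 = 3075701 - 1753483 = 1322218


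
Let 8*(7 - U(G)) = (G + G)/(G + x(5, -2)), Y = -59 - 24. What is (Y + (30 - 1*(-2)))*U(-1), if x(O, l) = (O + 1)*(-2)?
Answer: -18513/52 ≈ -356.02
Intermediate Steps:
x(O, l) = -2 - 2*O (x(O, l) = (1 + O)*(-2) = -2 - 2*O)
Y = -83
U(G) = 7 - G/(4*(-12 + G)) (U(G) = 7 - (G + G)/(8*(G + (-2 - 2*5))) = 7 - 2*G/(8*(G + (-2 - 10))) = 7 - 2*G/(8*(G - 12)) = 7 - 2*G/(8*(-12 + G)) = 7 - G/(4*(-12 + G)))
(Y + (30 - 1*(-2)))*U(-1) = (-83 + (30 - 1*(-2)))*(3*(-112 + 9*(-1))/(4*(-12 - 1))) = (-83 + (30 + 2))*((¾)*(-112 - 9)/(-13)) = (-83 + 32)*((¾)*(-1/13)*(-121)) = -51*363/52 = -18513/52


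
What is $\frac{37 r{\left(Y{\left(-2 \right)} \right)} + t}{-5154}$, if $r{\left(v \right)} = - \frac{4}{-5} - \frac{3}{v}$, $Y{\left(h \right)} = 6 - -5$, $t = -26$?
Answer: $\frac{119}{94490} \approx 0.0012594$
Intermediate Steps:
$Y{\left(h \right)} = 11$ ($Y{\left(h \right)} = 6 + 5 = 11$)
$r{\left(v \right)} = \frac{4}{5} - \frac{3}{v}$ ($r{\left(v \right)} = \left(-4\right) \left(- \frac{1}{5}\right) - \frac{3}{v} = \frac{4}{5} - \frac{3}{v}$)
$\frac{37 r{\left(Y{\left(-2 \right)} \right)} + t}{-5154} = \frac{37 \left(\frac{4}{5} - \frac{3}{11}\right) - 26}{-5154} = \left(37 \left(\frac{4}{5} - \frac{3}{11}\right) - 26\right) \left(- \frac{1}{5154}\right) = \left(37 \cdot \frac{29}{55} - 26\right) \left(- \frac{1}{5154}\right) = \left(\frac{1073}{55} - 26\right) \left(- \frac{1}{5154}\right) = \left(- \frac{357}{55}\right) \left(- \frac{1}{5154}\right) = \frac{119}{94490}$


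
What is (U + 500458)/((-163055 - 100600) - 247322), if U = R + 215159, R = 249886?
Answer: -965503/510977 ≈ -1.8895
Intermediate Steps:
U = 465045 (U = 249886 + 215159 = 465045)
(U + 500458)/((-163055 - 100600) - 247322) = (465045 + 500458)/((-163055 - 100600) - 247322) = 965503/(-263655 - 247322) = 965503/(-510977) = 965503*(-1/510977) = -965503/510977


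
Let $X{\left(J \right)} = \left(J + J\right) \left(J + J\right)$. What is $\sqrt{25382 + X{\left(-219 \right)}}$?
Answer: $\sqrt{217226} \approx 466.08$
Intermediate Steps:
$X{\left(J \right)} = 4 J^{2}$ ($X{\left(J \right)} = 2 J 2 J = 4 J^{2}$)
$\sqrt{25382 + X{\left(-219 \right)}} = \sqrt{25382 + 4 \left(-219\right)^{2}} = \sqrt{25382 + 4 \cdot 47961} = \sqrt{25382 + 191844} = \sqrt{217226}$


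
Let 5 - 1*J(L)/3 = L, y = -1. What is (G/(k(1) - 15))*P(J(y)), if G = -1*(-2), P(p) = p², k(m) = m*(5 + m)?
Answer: -72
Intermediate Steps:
J(L) = 15 - 3*L
G = 2
(G/(k(1) - 15))*P(J(y)) = (2/(1*(5 + 1) - 15))*(15 - 3*(-1))² = (2/(1*6 - 15))*(15 + 3)² = (2/(6 - 15))*18² = (2/(-9))*324 = (2*(-⅑))*324 = -2/9*324 = -72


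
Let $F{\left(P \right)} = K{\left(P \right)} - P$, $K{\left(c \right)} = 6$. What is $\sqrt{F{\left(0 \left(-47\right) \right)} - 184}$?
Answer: $i \sqrt{178} \approx 13.342 i$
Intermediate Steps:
$F{\left(P \right)} = 6 - P$
$\sqrt{F{\left(0 \left(-47\right) \right)} - 184} = \sqrt{\left(6 - 0 \left(-47\right)\right) - 184} = \sqrt{\left(6 - 0\right) - 184} = \sqrt{\left(6 + 0\right) - 184} = \sqrt{6 - 184} = \sqrt{-178} = i \sqrt{178}$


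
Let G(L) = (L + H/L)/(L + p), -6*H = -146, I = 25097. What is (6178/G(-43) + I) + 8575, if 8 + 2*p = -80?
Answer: 129286167/2810 ≈ 46009.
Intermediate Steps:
p = -44 (p = -4 + (½)*(-80) = -4 - 40 = -44)
H = 73/3 (H = -⅙*(-146) = 73/3 ≈ 24.333)
G(L) = (L + 73/(3*L))/(-44 + L) (G(L) = (L + 73/(3*L))/(L - 44) = (L + 73/(3*L))/(-44 + L))
(6178/G(-43) + I) + 8575 = (6178/(((73/3 + (-43)²)/((-43)*(-44 - 43)))) + 25097) + 8575 = (6178/((-1/43*(73/3 + 1849)/(-87))) + 25097) + 8575 = (6178/((-1/43*(-1/87)*5620/3)) + 25097) + 8575 = (6178/(5620/11223) + 25097) + 8575 = (6178*(11223/5620) + 25097) + 8575 = (34667847/2810 + 25097) + 8575 = 105190417/2810 + 8575 = 129286167/2810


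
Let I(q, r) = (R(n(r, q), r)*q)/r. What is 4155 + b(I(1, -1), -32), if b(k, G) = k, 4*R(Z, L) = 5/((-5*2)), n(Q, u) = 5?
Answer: 33241/8 ≈ 4155.1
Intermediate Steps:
R(Z, L) = -1/8 (R(Z, L) = (5/((-5*2)))/4 = (5/(-10))/4 = (5*(-1/10))/4 = (1/4)*(-1/2) = -1/8)
I(q, r) = -q/(8*r) (I(q, r) = (-q/8)/r = -q/(8*r))
4155 + b(I(1, -1), -32) = 4155 - 1/8*1/(-1) = 4155 - 1/8*1*(-1) = 4155 + 1/8 = 33241/8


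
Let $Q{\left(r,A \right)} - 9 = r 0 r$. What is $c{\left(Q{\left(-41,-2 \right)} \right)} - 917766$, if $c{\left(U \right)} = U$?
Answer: $-917757$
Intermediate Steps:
$Q{\left(r,A \right)} = 9$ ($Q{\left(r,A \right)} = 9 + r 0 r = 9 + 0 r = 9 + 0 = 9$)
$c{\left(Q{\left(-41,-2 \right)} \right)} - 917766 = 9 - 917766 = -917757$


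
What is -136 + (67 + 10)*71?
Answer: 5331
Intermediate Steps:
-136 + (67 + 10)*71 = -136 + 77*71 = -136 + 5467 = 5331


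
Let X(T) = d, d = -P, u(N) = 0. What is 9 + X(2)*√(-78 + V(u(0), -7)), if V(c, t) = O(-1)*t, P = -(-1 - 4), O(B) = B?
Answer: 9 - 5*I*√71 ≈ 9.0 - 42.131*I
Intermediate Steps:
P = 5 (P = -1*(-5) = 5)
d = -5 (d = -1*5 = -5)
X(T) = -5
V(c, t) = -t
9 + X(2)*√(-78 + V(u(0), -7)) = 9 - 5*√(-78 - 1*(-7)) = 9 - 5*√(-78 + 7) = 9 - 5*I*√71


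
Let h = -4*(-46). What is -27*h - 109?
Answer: -5077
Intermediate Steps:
h = 184
-27*h - 109 = -27*184 - 109 = -4968 - 109 = -5077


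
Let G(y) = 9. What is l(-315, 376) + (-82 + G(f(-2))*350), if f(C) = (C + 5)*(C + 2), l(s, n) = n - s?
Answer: 3759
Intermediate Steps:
f(C) = (2 + C)*(5 + C) (f(C) = (5 + C)*(2 + C) = (2 + C)*(5 + C))
l(-315, 376) + (-82 + G(f(-2))*350) = (376 - 1*(-315)) + (-82 + 9*350) = (376 + 315) + (-82 + 3150) = 691 + 3068 = 3759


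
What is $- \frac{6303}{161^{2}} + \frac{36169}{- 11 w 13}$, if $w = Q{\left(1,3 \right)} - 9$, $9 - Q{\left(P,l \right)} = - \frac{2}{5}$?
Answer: $- \frac{4689485903}{7413406} \approx -632.57$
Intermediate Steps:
$Q{\left(P,l \right)} = \frac{47}{5}$ ($Q{\left(P,l \right)} = 9 - - \frac{2}{5} = 9 + \frac{2}{5} = \frac{47}{5}$)
$w = \frac{2}{5}$ ($w = \frac{47}{5} - 9 = \frac{2}{5} \approx 0.4$)
$- \frac{6303}{161^{2}} + \frac{36169}{- 11 w 13} = - \frac{6303}{161^{2}} + \frac{36169}{\left(-11\right) \frac{2}{5} \cdot 13} = - \frac{6303}{25921} + \frac{36169}{\left(- \frac{22}{5}\right) 13} = \left(-6303\right) \frac{1}{25921} + \frac{36169}{- \frac{286}{5}} = - \frac{6303}{25921} + 36169 \left(- \frac{5}{286}\right) = - \frac{6303}{25921} - \frac{180845}{286} = - \frac{4689485903}{7413406}$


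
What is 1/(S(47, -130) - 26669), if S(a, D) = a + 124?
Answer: -1/26498 ≈ -3.7739e-5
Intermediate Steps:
S(a, D) = 124 + a
1/(S(47, -130) - 26669) = 1/((124 + 47) - 26669) = 1/(171 - 26669) = 1/(-26498) = -1/26498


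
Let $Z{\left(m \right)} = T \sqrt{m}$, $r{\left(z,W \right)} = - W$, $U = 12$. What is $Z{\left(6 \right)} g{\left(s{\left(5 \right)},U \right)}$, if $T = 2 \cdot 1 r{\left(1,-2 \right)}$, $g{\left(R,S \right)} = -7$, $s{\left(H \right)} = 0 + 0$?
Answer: $- 28 \sqrt{6} \approx -68.586$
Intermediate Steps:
$s{\left(H \right)} = 0$
$T = 4$ ($T = 2 \cdot 1 \left(\left(-1\right) \left(-2\right)\right) = 2 \cdot 2 = 4$)
$Z{\left(m \right)} = 4 \sqrt{m}$
$Z{\left(6 \right)} g{\left(s{\left(5 \right)},U \right)} = 4 \sqrt{6} \left(-7\right) = - 28 \sqrt{6}$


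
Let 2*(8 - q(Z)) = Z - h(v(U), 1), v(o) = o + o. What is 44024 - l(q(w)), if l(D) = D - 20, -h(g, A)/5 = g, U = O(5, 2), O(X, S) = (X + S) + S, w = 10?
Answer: 44086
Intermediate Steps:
O(X, S) = X + 2*S (O(X, S) = (S + X) + S = X + 2*S)
U = 9 (U = 5 + 2*2 = 5 + 4 = 9)
v(o) = 2*o
h(g, A) = -5*g
q(Z) = -37 - Z/2 (q(Z) = 8 - (Z - (-5)*2*9)/2 = 8 - (Z - (-5)*18)/2 = 8 - (Z - 1*(-90))/2 = 8 - (Z + 90)/2 = 8 - (90 + Z)/2 = 8 + (-45 - Z/2) = -37 - Z/2)
l(D) = -20 + D
44024 - l(q(w)) = 44024 - (-20 + (-37 - ½*10)) = 44024 - (-20 + (-37 - 5)) = 44024 - (-20 - 42) = 44024 - 1*(-62) = 44024 + 62 = 44086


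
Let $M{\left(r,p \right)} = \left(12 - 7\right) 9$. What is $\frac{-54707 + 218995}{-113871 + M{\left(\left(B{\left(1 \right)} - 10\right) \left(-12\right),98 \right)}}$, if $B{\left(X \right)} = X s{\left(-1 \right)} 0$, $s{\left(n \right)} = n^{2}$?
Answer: $- \frac{82144}{56913} \approx -1.4433$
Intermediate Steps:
$B{\left(X \right)} = 0$ ($B{\left(X \right)} = X \left(-1\right)^{2} \cdot 0 = X 1 \cdot 0 = X 0 = 0$)
$M{\left(r,p \right)} = 45$ ($M{\left(r,p \right)} = 5 \cdot 9 = 45$)
$\frac{-54707 + 218995}{-113871 + M{\left(\left(B{\left(1 \right)} - 10\right) \left(-12\right),98 \right)}} = \frac{-54707 + 218995}{-113871 + 45} = \frac{164288}{-113826} = 164288 \left(- \frac{1}{113826}\right) = - \frac{82144}{56913}$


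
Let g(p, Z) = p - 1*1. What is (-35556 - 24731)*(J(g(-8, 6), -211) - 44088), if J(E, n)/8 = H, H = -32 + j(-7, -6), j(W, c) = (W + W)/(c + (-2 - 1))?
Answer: 24053548408/9 ≈ 2.6726e+9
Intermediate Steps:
g(p, Z) = -1 + p (g(p, Z) = p - 1 = -1 + p)
j(W, c) = 2*W/(-3 + c) (j(W, c) = (2*W)/(c - 3) = (2*W)/(-3 + c) = 2*W/(-3 + c))
H = -274/9 (H = -32 + 2*(-7)/(-3 - 6) = -32 + 2*(-7)/(-9) = -32 + 2*(-7)*(-1/9) = -32 + 14/9 = -274/9 ≈ -30.444)
J(E, n) = -2192/9 (J(E, n) = 8*(-274/9) = -2192/9)
(-35556 - 24731)*(J(g(-8, 6), -211) - 44088) = (-35556 - 24731)*(-2192/9 - 44088) = -60287*(-398984/9) = 24053548408/9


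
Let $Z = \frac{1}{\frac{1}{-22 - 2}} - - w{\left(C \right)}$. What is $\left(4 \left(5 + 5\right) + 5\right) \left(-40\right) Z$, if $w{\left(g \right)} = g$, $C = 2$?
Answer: $39600$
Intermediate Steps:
$Z = -22$ ($Z = \frac{1}{\frac{1}{-22 - 2}} - \left(-1\right) 2 = \frac{1}{\frac{1}{-24}} - -2 = \frac{1}{- \frac{1}{24}} + 2 = -24 + 2 = -22$)
$\left(4 \left(5 + 5\right) + 5\right) \left(-40\right) Z = \left(4 \left(5 + 5\right) + 5\right) \left(-40\right) \left(-22\right) = \left(4 \cdot 10 + 5\right) \left(-40\right) \left(-22\right) = \left(40 + 5\right) \left(-40\right) \left(-22\right) = 45 \left(-40\right) \left(-22\right) = \left(-1800\right) \left(-22\right) = 39600$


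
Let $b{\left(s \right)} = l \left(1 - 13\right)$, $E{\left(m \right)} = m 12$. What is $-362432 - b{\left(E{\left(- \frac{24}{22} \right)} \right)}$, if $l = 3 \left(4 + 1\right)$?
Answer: $-362252$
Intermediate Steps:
$l = 15$ ($l = 3 \cdot 5 = 15$)
$E{\left(m \right)} = 12 m$
$b{\left(s \right)} = -180$ ($b{\left(s \right)} = 15 \left(1 - 13\right) = 15 \left(-12\right) = -180$)
$-362432 - b{\left(E{\left(- \frac{24}{22} \right)} \right)} = -362432 - -180 = -362432 + 180 = -362252$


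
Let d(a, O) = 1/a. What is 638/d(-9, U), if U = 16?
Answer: -5742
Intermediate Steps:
638/d(-9, U) = 638/(1/(-9)) = 638/(-⅑) = 638*(-9) = -5742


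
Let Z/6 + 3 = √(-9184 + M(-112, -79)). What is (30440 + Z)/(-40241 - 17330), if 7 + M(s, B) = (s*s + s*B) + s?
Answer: -30422/57571 - 6*√12089/57571 ≈ -0.53988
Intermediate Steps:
M(s, B) = -7 + s + s² + B*s (M(s, B) = -7 + ((s*s + s*B) + s) = -7 + ((s² + B*s) + s) = -7 + (s + s² + B*s) = -7 + s + s² + B*s)
Z = -18 + 6*√12089 (Z = -18 + 6*√(-9184 + (-7 - 112 + (-112)² - 79*(-112))) = -18 + 6*√(-9184 + (-7 - 112 + 12544 + 8848)) = -18 + 6*√(-9184 + 21273) = -18 + 6*√12089 ≈ 641.70)
(30440 + Z)/(-40241 - 17330) = (30440 + (-18 + 6*√12089))/(-40241 - 17330) = (30422 + 6*√12089)/(-57571) = (30422 + 6*√12089)*(-1/57571) = -30422/57571 - 6*√12089/57571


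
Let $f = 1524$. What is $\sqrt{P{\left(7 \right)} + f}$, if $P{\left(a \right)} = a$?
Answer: $\sqrt{1531} \approx 39.128$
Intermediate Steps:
$\sqrt{P{\left(7 \right)} + f} = \sqrt{7 + 1524} = \sqrt{1531}$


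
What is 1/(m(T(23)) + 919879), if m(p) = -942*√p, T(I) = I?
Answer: 919879/846156965269 + 942*√23/846156965269 ≈ 1.0925e-6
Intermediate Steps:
1/(m(T(23)) + 919879) = 1/(-942*√23 + 919879) = 1/(919879 - 942*√23)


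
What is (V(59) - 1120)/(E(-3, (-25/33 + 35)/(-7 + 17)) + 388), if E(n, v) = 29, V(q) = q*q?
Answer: 787/139 ≈ 5.6619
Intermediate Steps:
V(q) = q**2
(V(59) - 1120)/(E(-3, (-25/33 + 35)/(-7 + 17)) + 388) = (59**2 - 1120)/(29 + 388) = (3481 - 1120)/417 = 2361*(1/417) = 787/139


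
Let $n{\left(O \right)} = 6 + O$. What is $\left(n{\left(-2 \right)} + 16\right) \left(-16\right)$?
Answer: $-320$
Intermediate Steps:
$\left(n{\left(-2 \right)} + 16\right) \left(-16\right) = \left(\left(6 - 2\right) + 16\right) \left(-16\right) = \left(4 + 16\right) \left(-16\right) = 20 \left(-16\right) = -320$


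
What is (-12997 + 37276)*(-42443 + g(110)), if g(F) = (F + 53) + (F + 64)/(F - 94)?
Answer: -8210016687/8 ≈ -1.0263e+9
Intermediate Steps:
g(F) = 53 + F + (64 + F)/(-94 + F) (g(F) = (53 + F) + (64 + F)/(-94 + F) = 53 + F + (64 + F)/(-94 + F))
(-12997 + 37276)*(-42443 + g(110)) = (-12997 + 37276)*(-42443 + (-4918 + 110² - 40*110)/(-94 + 110)) = 24279*(-42443 + (-4918 + 12100 - 4400)/16) = 24279*(-42443 + (1/16)*2782) = 24279*(-42443 + 1391/8) = 24279*(-338153/8) = -8210016687/8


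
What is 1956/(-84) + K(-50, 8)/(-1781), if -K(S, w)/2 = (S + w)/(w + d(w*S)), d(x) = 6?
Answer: -290345/12467 ≈ -23.289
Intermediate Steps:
K(S, w) = -2*(S + w)/(6 + w) (K(S, w) = -2*(S + w)/(w + 6) = -2*(S + w)/(6 + w))
1956/(-84) + K(-50, 8)/(-1781) = 1956/(-84) + (2*(-1*(-50) - 1*8)/(6 + 8))/(-1781) = 1956*(-1/84) + (2*(50 - 8)/14)*(-1/1781) = -163/7 + (2*(1/14)*42)*(-1/1781) = -163/7 + 6*(-1/1781) = -163/7 - 6/1781 = -290345/12467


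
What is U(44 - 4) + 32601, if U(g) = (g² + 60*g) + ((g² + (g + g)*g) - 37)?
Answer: 41364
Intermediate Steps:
U(g) = -37 + 4*g² + 60*g (U(g) = (g² + 60*g) + ((g² + (2*g)*g) - 37) = (g² + 60*g) + ((g² + 2*g²) - 37) = (g² + 60*g) + (3*g² - 37) = (g² + 60*g) + (-37 + 3*g²) = -37 + 4*g² + 60*g)
U(44 - 4) + 32601 = (-37 + 4*(44 - 4)² + 60*(44 - 4)) + 32601 = (-37 + 4*40² + 60*40) + 32601 = (-37 + 4*1600 + 2400) + 32601 = (-37 + 6400 + 2400) + 32601 = 8763 + 32601 = 41364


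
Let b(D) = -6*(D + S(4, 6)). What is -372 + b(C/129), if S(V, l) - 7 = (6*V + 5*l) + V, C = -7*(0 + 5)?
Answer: -32696/43 ≈ -760.37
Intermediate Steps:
C = -35 (C = -7*5 = -35)
S(V, l) = 7 + 5*l + 7*V (S(V, l) = 7 + ((6*V + 5*l) + V) = 7 + ((5*l + 6*V) + V) = 7 + (5*l + 7*V) = 7 + 5*l + 7*V)
b(D) = -390 - 6*D (b(D) = -6*(D + (7 + 5*6 + 7*4)) = -6*(D + (7 + 30 + 28)) = -6*(D + 65) = -6*(65 + D) = -390 - 6*D)
-372 + b(C/129) = -372 + (-390 - (-210)/129) = -372 + (-390 - 6*(-35/129)) = -372 + (-390 + 70/43) = -372 - 16700/43 = -32696/43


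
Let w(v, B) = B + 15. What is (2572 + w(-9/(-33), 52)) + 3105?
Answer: 5744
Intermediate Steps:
w(v, B) = 15 + B
(2572 + w(-9/(-33), 52)) + 3105 = (2572 + (15 + 52)) + 3105 = (2572 + 67) + 3105 = 2639 + 3105 = 5744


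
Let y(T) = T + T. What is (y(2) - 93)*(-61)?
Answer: 5429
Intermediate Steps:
y(T) = 2*T
(y(2) - 93)*(-61) = (2*2 - 93)*(-61) = (4 - 93)*(-61) = -89*(-61) = 5429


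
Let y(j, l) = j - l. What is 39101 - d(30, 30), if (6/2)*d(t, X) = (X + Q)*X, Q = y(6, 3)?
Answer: 38771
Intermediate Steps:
Q = 3 (Q = 6 - 1*3 = 6 - 3 = 3)
d(t, X) = X*(3 + X)/3 (d(t, X) = ((X + 3)*X)/3 = ((3 + X)*X)/3 = (X*(3 + X))/3 = X*(3 + X)/3)
39101 - d(30, 30) = 39101 - 30*(3 + 30)/3 = 39101 - 30*33/3 = 39101 - 1*330 = 39101 - 330 = 38771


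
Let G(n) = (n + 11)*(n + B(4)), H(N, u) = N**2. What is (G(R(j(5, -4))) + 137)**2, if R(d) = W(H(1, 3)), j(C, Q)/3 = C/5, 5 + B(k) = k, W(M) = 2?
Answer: 22500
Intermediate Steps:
B(k) = -5 + k
j(C, Q) = 3*C/5 (j(C, Q) = 3*(C/5) = 3*C/5)
R(d) = 2
G(n) = (-1 + n)*(11 + n) (G(n) = (n + 11)*(n + (-5 + 4)) = (11 + n)*(n - 1) = (11 + n)*(-1 + n) = (-1 + n)*(11 + n))
(G(R(j(5, -4))) + 137)**2 = ((-11 + 2**2 + 10*2) + 137)**2 = ((-11 + 4 + 20) + 137)**2 = (13 + 137)**2 = 150**2 = 22500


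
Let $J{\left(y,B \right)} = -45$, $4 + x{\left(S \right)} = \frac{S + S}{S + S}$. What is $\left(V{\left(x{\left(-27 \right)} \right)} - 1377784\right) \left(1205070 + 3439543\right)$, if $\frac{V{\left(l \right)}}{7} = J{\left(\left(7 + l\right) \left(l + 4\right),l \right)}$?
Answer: $-6400736530687$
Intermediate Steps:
$x{\left(S \right)} = -3$ ($x{\left(S \right)} = -4 + \frac{S + S}{S + S} = -4 + \frac{2 S}{2 S} = -4 + 2 S \frac{1}{2 S} = -4 + 1 = -3$)
$V{\left(l \right)} = -315$ ($V{\left(l \right)} = 7 \left(-45\right) = -315$)
$\left(V{\left(x{\left(-27 \right)} \right)} - 1377784\right) \left(1205070 + 3439543\right) = \left(-315 - 1377784\right) \left(1205070 + 3439543\right) = \left(-1378099\right) 4644613 = -6400736530687$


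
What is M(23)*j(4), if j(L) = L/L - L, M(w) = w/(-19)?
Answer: 69/19 ≈ 3.6316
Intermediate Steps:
M(w) = -w/19 (M(w) = w*(-1/19) = -w/19)
j(L) = 1 - L
M(23)*j(4) = (-1/19*23)*(1 - 1*4) = -23*(1 - 4)/19 = -23/19*(-3) = 69/19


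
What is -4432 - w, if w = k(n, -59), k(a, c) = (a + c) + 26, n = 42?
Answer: -4441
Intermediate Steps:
k(a, c) = 26 + a + c
w = 9 (w = 26 + 42 - 59 = 9)
-4432 - w = -4432 - 1*9 = -4432 - 9 = -4441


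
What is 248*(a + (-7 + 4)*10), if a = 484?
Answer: 112592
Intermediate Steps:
248*(a + (-7 + 4)*10) = 248*(484 + (-7 + 4)*10) = 248*(484 - 3*10) = 248*(484 - 30) = 248*454 = 112592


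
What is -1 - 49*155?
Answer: -7596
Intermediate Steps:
-1 - 49*155 = -1 - 7595 = -7596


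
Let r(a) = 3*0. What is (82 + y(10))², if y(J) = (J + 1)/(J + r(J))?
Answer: 690561/100 ≈ 6905.6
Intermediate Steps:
r(a) = 0
y(J) = (1 + J)/J (y(J) = (J + 1)/(J + 0) = (1 + J)/J)
(82 + y(10))² = (82 + (1 + 10)/10)² = (82 + (⅒)*11)² = (82 + 11/10)² = (831/10)² = 690561/100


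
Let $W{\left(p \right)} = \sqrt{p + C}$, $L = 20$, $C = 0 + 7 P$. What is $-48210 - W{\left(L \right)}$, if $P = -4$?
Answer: $-48210 - 2 i \sqrt{2} \approx -48210.0 - 2.8284 i$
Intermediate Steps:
$C = -28$ ($C = 0 + 7 \left(-4\right) = 0 - 28 = -28$)
$W{\left(p \right)} = \sqrt{-28 + p}$ ($W{\left(p \right)} = \sqrt{p - 28} = \sqrt{-28 + p}$)
$-48210 - W{\left(L \right)} = -48210 - \sqrt{-28 + 20} = -48210 - \sqrt{-8} = -48210 - 2 i \sqrt{2}$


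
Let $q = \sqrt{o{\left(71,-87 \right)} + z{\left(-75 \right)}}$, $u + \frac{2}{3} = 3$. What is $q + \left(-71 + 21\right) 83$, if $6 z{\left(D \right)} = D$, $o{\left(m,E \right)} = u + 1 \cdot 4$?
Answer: $-4150 + \frac{i \sqrt{222}}{6} \approx -4150.0 + 2.4833 i$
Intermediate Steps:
$u = \frac{7}{3}$ ($u = - \frac{2}{3} + 3 = \frac{7}{3} \approx 2.3333$)
$o{\left(m,E \right)} = \frac{19}{3}$ ($o{\left(m,E \right)} = \frac{7}{3} + 1 \cdot 4 = \frac{7}{3} + 4 = \frac{19}{3}$)
$z{\left(D \right)} = \frac{D}{6}$
$q = \frac{i \sqrt{222}}{6}$ ($q = \sqrt{\frac{19}{3} + \frac{1}{6} \left(-75\right)} = \sqrt{\frac{19}{3} - \frac{25}{2}} = \sqrt{- \frac{37}{6}} = \frac{i \sqrt{222}}{6} \approx 2.4833 i$)
$q + \left(-71 + 21\right) 83 = \frac{i \sqrt{222}}{6} + \left(-71 + 21\right) 83 = \frac{i \sqrt{222}}{6} - 4150 = -4150 + \frac{i \sqrt{222}}{6}$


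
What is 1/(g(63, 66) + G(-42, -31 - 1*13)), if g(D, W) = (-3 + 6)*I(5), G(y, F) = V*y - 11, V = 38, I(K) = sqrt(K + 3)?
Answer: -1607/2582377 - 6*sqrt(2)/2582377 ≈ -0.00062558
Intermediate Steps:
I(K) = sqrt(3 + K)
G(y, F) = -11 + 38*y (G(y, F) = 38*y - 11 = -11 + 38*y)
g(D, W) = 6*sqrt(2) (g(D, W) = (-3 + 6)*sqrt(3 + 5) = 3*sqrt(8) = 3*(2*sqrt(2)) = 6*sqrt(2))
1/(g(63, 66) + G(-42, -31 - 1*13)) = 1/(6*sqrt(2) + (-11 + 38*(-42))) = 1/(6*sqrt(2) + (-11 - 1596)) = 1/(6*sqrt(2) - 1607) = 1/(-1607 + 6*sqrt(2))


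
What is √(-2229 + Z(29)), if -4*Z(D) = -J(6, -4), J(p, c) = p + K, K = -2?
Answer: 2*I*√557 ≈ 47.202*I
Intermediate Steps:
J(p, c) = -2 + p (J(p, c) = p - 2 = -2 + p)
Z(D) = 1 (Z(D) = -(-1)*(-2 + 6)/4 = -(-1)*4/4 = -¼*(-4) = 1)
√(-2229 + Z(29)) = √(-2229 + 1) = √(-2228) = 2*I*√557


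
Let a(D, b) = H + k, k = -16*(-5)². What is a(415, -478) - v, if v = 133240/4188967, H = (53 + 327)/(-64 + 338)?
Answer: -228777741750/573888479 ≈ -398.65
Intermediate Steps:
H = 190/137 (H = 380/274 = 380*(1/274) = 190/137 ≈ 1.3869)
k = -400 (k = -16*25 = -400)
v = 133240/4188967 (v = 133240*(1/4188967) = 133240/4188967 ≈ 0.031807)
a(D, b) = -54610/137 (a(D, b) = 190/137 - 400 = -54610/137)
a(415, -478) - v = -54610/137 - 1*133240/4188967 = -54610/137 - 133240/4188967 = -228777741750/573888479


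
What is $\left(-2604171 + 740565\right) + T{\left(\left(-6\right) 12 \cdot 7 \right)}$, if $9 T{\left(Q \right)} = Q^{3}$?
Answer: $-16088502$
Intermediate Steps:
$T{\left(Q \right)} = \frac{Q^{3}}{9}$
$\left(-2604171 + 740565\right) + T{\left(\left(-6\right) 12 \cdot 7 \right)} = \left(-2604171 + 740565\right) + \frac{\left(\left(-6\right) 12 \cdot 7\right)^{3}}{9} = -1863606 + \frac{\left(\left(-72\right) 7\right)^{3}}{9} = -1863606 + \frac{\left(-504\right)^{3}}{9} = -1863606 + \frac{1}{9} \left(-128024064\right) = -1863606 - 14224896 = -16088502$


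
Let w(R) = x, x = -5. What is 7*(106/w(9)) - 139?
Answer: -1437/5 ≈ -287.40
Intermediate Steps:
w(R) = -5
7*(106/w(9)) - 139 = 7*(106/(-5)) - 139 = 7*(106*(-1/5)) - 139 = 7*(-106/5) - 139 = -742/5 - 139 = -1437/5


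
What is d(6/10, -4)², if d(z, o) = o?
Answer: 16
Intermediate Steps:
d(6/10, -4)² = (-4)² = 16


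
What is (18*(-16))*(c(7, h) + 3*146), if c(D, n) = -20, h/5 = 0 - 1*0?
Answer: -120384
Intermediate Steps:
h = 0 (h = 5*(0 - 1*0) = 5*(0 + 0) = 5*0 = 0)
(18*(-16))*(c(7, h) + 3*146) = (18*(-16))*(-20 + 3*146) = -288*(-20 + 438) = -288*418 = -120384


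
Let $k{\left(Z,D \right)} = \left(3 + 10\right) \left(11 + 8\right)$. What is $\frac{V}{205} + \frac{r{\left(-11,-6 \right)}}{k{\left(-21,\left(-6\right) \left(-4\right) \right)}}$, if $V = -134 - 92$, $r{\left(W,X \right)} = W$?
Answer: $- \frac{58077}{50635} \approx -1.147$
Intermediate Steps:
$V = -226$
$k{\left(Z,D \right)} = 247$ ($k{\left(Z,D \right)} = 13 \cdot 19 = 247$)
$\frac{V}{205} + \frac{r{\left(-11,-6 \right)}}{k{\left(-21,\left(-6\right) \left(-4\right) \right)}} = - \frac{226}{205} - \frac{11}{247} = - \frac{58077}{50635}$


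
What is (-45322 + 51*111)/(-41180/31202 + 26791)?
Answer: -618751261/417945801 ≈ -1.4805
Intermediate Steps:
(-45322 + 51*111)/(-41180/31202 + 26791) = (-45322 + 5661)/(-41180*1/31202 + 26791) = -39661/(-20590/15601 + 26791) = -39661/417945801/15601 = -39661*15601/417945801 = -618751261/417945801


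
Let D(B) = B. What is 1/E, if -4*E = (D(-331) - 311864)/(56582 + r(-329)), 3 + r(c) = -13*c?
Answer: 243424/312195 ≈ 0.77972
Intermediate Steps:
r(c) = -3 - 13*c
E = 312195/243424 (E = -(-331 - 311864)/(4*(56582 + (-3 - 13*(-329)))) = -(-312195)/(4*(56582 + (-3 + 4277))) = -(-312195)/(4*(56582 + 4274)) = -(-312195)/(4*60856) = -¼*(-312195/60856) = 312195/243424 ≈ 1.2825)
1/E = 1/(312195/243424) = 243424/312195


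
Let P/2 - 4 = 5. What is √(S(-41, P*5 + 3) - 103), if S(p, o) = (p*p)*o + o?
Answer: √156323 ≈ 395.38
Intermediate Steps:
P = 18 (P = 8 + 2*5 = 8 + 10 = 18)
S(p, o) = o + o*p² (S(p, o) = p²*o + o = o*p² + o = o + o*p²)
√(S(-41, P*5 + 3) - 103) = √((18*5 + 3)*(1 + (-41)²) - 103) = √((90 + 3)*(1 + 1681) - 103) = √(93*1682 - 103) = √(156426 - 103) = √156323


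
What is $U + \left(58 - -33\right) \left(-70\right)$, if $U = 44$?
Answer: $-6326$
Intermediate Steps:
$U + \left(58 - -33\right) \left(-70\right) = 44 + \left(58 - -33\right) \left(-70\right) = 44 + \left(58 + 33\right) \left(-70\right) = 44 + 91 \left(-70\right) = 44 - 6370 = -6326$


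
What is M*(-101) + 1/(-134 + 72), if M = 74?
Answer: -463389/62 ≈ -7474.0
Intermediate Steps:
M*(-101) + 1/(-134 + 72) = 74*(-101) + 1/(-134 + 72) = -7474 + 1/(-62) = -7474 - 1/62 = -463389/62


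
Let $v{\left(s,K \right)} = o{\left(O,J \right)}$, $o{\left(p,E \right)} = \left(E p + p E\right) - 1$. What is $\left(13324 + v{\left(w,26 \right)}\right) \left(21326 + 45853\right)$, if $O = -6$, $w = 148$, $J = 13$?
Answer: $884545893$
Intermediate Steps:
$o{\left(p,E \right)} = -1 + 2 E p$ ($o{\left(p,E \right)} = \left(E p + E p\right) - 1 = 2 E p - 1 = -1 + 2 E p$)
$v{\left(s,K \right)} = -157$ ($v{\left(s,K \right)} = -1 + 2 \cdot 13 \left(-6\right) = -1 - 156 = -157$)
$\left(13324 + v{\left(w,26 \right)}\right) \left(21326 + 45853\right) = \left(13324 - 157\right) \left(21326 + 45853\right) = 13167 \cdot 67179 = 884545893$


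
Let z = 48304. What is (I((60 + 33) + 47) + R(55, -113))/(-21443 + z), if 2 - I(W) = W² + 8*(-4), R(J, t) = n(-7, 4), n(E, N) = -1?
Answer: -19567/26861 ≈ -0.72845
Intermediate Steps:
R(J, t) = -1
I(W) = 34 - W² (I(W) = 2 - (W² + 8*(-4)) = 2 - (W² - 32) = 2 - (-32 + W²) = 2 + (32 - W²) = 34 - W²)
(I((60 + 33) + 47) + R(55, -113))/(-21443 + z) = ((34 - ((60 + 33) + 47)²) - 1)/(-21443 + 48304) = ((34 - (93 + 47)²) - 1)/26861 = ((34 - 1*140²) - 1)*(1/26861) = ((34 - 1*19600) - 1)*(1/26861) = ((34 - 19600) - 1)*(1/26861) = (-19566 - 1)*(1/26861) = -19567*1/26861 = -19567/26861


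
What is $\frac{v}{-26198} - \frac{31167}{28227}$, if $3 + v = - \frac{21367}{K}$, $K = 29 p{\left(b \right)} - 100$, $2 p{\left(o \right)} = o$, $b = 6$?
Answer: $- \frac{1869449219}{1602230383} \approx -1.1668$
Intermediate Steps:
$p{\left(o \right)} = \frac{o}{2}$
$K = -13$ ($K = 29 \cdot \frac{1}{2} \cdot 6 - 100 = 29 \cdot 3 - 100 = 87 - 100 = -13$)
$v = \frac{21328}{13}$ ($v = -3 - \frac{21367}{-13} = -3 - - \frac{21367}{13} = -3 + \frac{21367}{13} = \frac{21328}{13} \approx 1640.6$)
$\frac{v}{-26198} - \frac{31167}{28227} = \frac{21328}{13 \left(-26198\right)} - \frac{31167}{28227} = \frac{21328}{13} \left(- \frac{1}{26198}\right) - \frac{10389}{9409} = - \frac{10664}{170287} - \frac{10389}{9409} = - \frac{1869449219}{1602230383}$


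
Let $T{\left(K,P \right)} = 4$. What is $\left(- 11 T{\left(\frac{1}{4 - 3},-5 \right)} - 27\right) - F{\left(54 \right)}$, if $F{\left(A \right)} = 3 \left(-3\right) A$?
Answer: $415$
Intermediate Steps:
$F{\left(A \right)} = - 9 A$
$\left(- 11 T{\left(\frac{1}{4 - 3},-5 \right)} - 27\right) - F{\left(54 \right)} = \left(\left(-11\right) 4 - 27\right) - \left(-9\right) 54 = \left(-44 - 27\right) - -486 = -71 + 486 = 415$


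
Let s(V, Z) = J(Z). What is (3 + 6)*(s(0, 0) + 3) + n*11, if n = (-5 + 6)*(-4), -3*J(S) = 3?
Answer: -26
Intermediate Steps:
J(S) = -1 (J(S) = -1/3*3 = -1)
s(V, Z) = -1
n = -4 (n = 1*(-4) = -4)
(3 + 6)*(s(0, 0) + 3) + n*11 = (3 + 6)*(-1 + 3) - 4*11 = 9*2 - 44 = 18 - 44 = -26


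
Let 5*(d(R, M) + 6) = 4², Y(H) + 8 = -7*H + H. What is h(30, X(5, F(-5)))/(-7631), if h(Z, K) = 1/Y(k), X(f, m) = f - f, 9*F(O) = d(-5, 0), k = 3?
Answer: 1/198406 ≈ 5.0402e-6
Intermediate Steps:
Y(H) = -8 - 6*H (Y(H) = -8 + (-7*H + H) = -8 - 6*H)
d(R, M) = -14/5 (d(R, M) = -6 + (⅕)*4² = -6 + (⅕)*16 = -6 + 16/5 = -14/5)
F(O) = -14/45 (F(O) = (⅑)*(-14/5) = -14/45)
X(f, m) = 0
h(Z, K) = -1/26 (h(Z, K) = 1/(-8 - 6*3) = 1/(-8 - 18) = 1/(-26) = -1/26)
h(30, X(5, F(-5)))/(-7631) = -1/26/(-7631) = -1/26*(-1/7631) = 1/198406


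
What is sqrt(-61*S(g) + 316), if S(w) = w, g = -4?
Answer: 4*sqrt(35) ≈ 23.664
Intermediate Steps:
sqrt(-61*S(g) + 316) = sqrt(-61*(-4) + 316) = sqrt(244 + 316) = sqrt(560) = 4*sqrt(35)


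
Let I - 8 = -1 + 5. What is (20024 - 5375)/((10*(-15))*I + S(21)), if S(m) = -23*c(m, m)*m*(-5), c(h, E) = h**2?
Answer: 4883/354405 ≈ 0.013778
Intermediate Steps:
I = 12 (I = 8 + (-1 + 5) = 8 + 4 = 12)
S(m) = 115*m**3 (S(m) = -23*m**2*m*(-5) = -23*m**3*(-5) = -(-115)*m**3 = 115*m**3)
(20024 - 5375)/((10*(-15))*I + S(21)) = (20024 - 5375)/((10*(-15))*12 + 115*21**3) = 14649/(-150*12 + 115*9261) = 14649/(-1800 + 1065015) = 14649/1063215 = 14649*(1/1063215) = 4883/354405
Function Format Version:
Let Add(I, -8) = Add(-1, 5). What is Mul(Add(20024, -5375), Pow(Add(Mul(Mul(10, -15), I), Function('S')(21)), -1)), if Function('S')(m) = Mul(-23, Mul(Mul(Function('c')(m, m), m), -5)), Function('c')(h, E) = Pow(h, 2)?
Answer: Rational(4883, 354405) ≈ 0.013778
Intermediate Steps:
I = 12 (I = Add(8, Add(-1, 5)) = Add(8, 4) = 12)
Function('S')(m) = Mul(115, Pow(m, 3)) (Function('S')(m) = Mul(-23, Mul(Mul(Pow(m, 2), m), -5)) = Mul(-23, Mul(Pow(m, 3), -5)) = Mul(-23, Mul(-5, Pow(m, 3))) = Mul(115, Pow(m, 3)))
Mul(Add(20024, -5375), Pow(Add(Mul(Mul(10, -15), I), Function('S')(21)), -1)) = Mul(Add(20024, -5375), Pow(Add(Mul(Mul(10, -15), 12), Mul(115, Pow(21, 3))), -1)) = Mul(14649, Pow(Add(Mul(-150, 12), Mul(115, 9261)), -1)) = Mul(14649, Pow(Add(-1800, 1065015), -1)) = Mul(14649, Pow(1063215, -1)) = Mul(14649, Rational(1, 1063215)) = Rational(4883, 354405)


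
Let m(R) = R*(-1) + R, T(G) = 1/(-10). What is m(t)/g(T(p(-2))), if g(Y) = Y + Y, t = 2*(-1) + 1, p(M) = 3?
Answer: 0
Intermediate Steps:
t = -1 (t = -2 + 1 = -1)
T(G) = -1/10
g(Y) = 2*Y
m(R) = 0 (m(R) = -R + R = 0)
m(t)/g(T(p(-2))) = 0/((2*(-1/10))) = 0/(-1/5) = 0*(-5) = 0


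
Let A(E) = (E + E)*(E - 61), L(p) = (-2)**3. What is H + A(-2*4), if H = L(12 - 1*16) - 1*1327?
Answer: -231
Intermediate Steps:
L(p) = -8
H = -1335 (H = -8 - 1*1327 = -8 - 1327 = -1335)
A(E) = 2*E*(-61 + E) (A(E) = (2*E)*(-61 + E) = 2*E*(-61 + E))
H + A(-2*4) = -1335 + 2*(-2*4)*(-61 - 2*4) = -1335 + 2*(-8)*(-61 - 8) = -1335 + 2*(-8)*(-69) = -1335 + 1104 = -231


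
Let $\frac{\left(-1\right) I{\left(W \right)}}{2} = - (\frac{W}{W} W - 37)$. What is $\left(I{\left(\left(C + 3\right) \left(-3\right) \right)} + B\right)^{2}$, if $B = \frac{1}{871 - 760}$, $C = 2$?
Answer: $\frac{133240849}{12321} \approx 10814.0$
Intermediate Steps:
$I{\left(W \right)} = -74 + 2 W$ ($I{\left(W \right)} = - 2 \left(- (\frac{W}{W} W - 37)\right) = - 2 \left(- (1 W - 37)\right) = - 2 \left(- (W - 37)\right) = - 2 \left(- (-37 + W)\right) = - 2 \left(37 - W\right) = -74 + 2 W$)
$B = \frac{1}{111} \approx 0.009009$
$\left(I{\left(\left(C + 3\right) \left(-3\right) \right)} + B\right)^{2} = \left(\left(-74 + 2 \left(2 + 3\right) \left(-3\right)\right) + \frac{1}{111}\right)^{2} = \left(\left(-74 + 2 \cdot 5 \left(-3\right)\right) + \frac{1}{111}\right)^{2} = \left(\left(-74 + 2 \left(-15\right)\right) + \frac{1}{111}\right)^{2} = \left(\left(-74 - 30\right) + \frac{1}{111}\right)^{2} = \left(-104 + \frac{1}{111}\right)^{2} = \left(- \frac{11543}{111}\right)^{2} = \frac{133240849}{12321}$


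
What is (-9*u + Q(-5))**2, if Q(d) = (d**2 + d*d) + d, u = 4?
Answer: 81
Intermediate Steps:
Q(d) = d + 2*d**2 (Q(d) = (d**2 + d**2) + d = 2*d**2 + d = d + 2*d**2)
(-9*u + Q(-5))**2 = (-9*4 - 5*(1 + 2*(-5)))**2 = (-36 - 5*(1 - 10))**2 = (-36 - 5*(-9))**2 = (-36 + 45)**2 = 9**2 = 81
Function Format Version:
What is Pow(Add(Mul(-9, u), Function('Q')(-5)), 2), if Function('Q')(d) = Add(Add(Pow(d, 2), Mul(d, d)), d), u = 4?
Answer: 81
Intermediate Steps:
Function('Q')(d) = Add(d, Mul(2, Pow(d, 2))) (Function('Q')(d) = Add(Add(Pow(d, 2), Pow(d, 2)), d) = Add(Mul(2, Pow(d, 2)), d) = Add(d, Mul(2, Pow(d, 2))))
Pow(Add(Mul(-9, u), Function('Q')(-5)), 2) = Pow(Add(Mul(-9, 4), Mul(-5, Add(1, Mul(2, -5)))), 2) = Pow(Add(-36, Mul(-5, Add(1, -10))), 2) = Pow(Add(-36, Mul(-5, -9)), 2) = Pow(Add(-36, 45), 2) = Pow(9, 2) = 81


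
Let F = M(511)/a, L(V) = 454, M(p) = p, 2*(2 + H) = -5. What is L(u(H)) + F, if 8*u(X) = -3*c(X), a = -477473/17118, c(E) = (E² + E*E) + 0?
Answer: 208025444/477473 ≈ 435.68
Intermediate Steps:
H = -9/2 (H = -2 + (½)*(-5) = -2 - 5/2 = -9/2 ≈ -4.5000)
c(E) = 2*E² (c(E) = (E² + E²) + 0 = 2*E² + 0 = 2*E²)
a = -477473/17118 (a = -477473*1/17118 = -477473/17118 ≈ -27.893)
u(X) = -3*X²/4 (u(X) = (-6*X²)/8 = -3*X²/4)
F = -8747298/477473 (F = 511/(-477473/17118) = 511*(-17118/477473) = -8747298/477473 ≈ -18.320)
L(u(H)) + F = 454 - 8747298/477473 = 208025444/477473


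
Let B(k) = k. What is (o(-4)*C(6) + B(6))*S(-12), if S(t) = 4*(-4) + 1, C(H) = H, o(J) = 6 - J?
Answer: -990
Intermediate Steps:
S(t) = -15 (S(t) = -16 + 1 = -15)
(o(-4)*C(6) + B(6))*S(-12) = ((6 - 1*(-4))*6 + 6)*(-15) = ((6 + 4)*6 + 6)*(-15) = (10*6 + 6)*(-15) = (60 + 6)*(-15) = 66*(-15) = -990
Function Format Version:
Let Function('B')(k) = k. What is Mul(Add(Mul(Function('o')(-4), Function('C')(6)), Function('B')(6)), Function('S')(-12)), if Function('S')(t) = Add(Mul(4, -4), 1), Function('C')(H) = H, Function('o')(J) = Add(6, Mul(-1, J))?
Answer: -990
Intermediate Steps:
Function('S')(t) = -15 (Function('S')(t) = Add(-16, 1) = -15)
Mul(Add(Mul(Function('o')(-4), Function('C')(6)), Function('B')(6)), Function('S')(-12)) = Mul(Add(Mul(Add(6, Mul(-1, -4)), 6), 6), -15) = Mul(Add(Mul(Add(6, 4), 6), 6), -15) = Mul(Add(Mul(10, 6), 6), -15) = Mul(Add(60, 6), -15) = Mul(66, -15) = -990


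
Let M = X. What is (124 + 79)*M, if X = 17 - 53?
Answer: -7308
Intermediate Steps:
X = -36
M = -36
(124 + 79)*M = (124 + 79)*(-36) = 203*(-36) = -7308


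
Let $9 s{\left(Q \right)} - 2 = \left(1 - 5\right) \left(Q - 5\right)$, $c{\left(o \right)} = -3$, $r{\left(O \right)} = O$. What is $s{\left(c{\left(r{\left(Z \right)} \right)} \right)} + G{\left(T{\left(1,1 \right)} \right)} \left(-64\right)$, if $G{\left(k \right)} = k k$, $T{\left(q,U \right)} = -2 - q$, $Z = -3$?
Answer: $- \frac{5150}{9} \approx -572.22$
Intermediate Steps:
$G{\left(k \right)} = k^{2}$
$s{\left(Q \right)} = \frac{22}{9} - \frac{4 Q}{9}$ ($s{\left(Q \right)} = \frac{2}{9} + \frac{\left(1 - 5\right) \left(Q - 5\right)}{9} = \frac{2}{9} + \frac{\left(-4\right) \left(-5 + Q\right)}{9} = \frac{2}{9} + \frac{20 - 4 Q}{9} = \frac{2}{9} - \left(- \frac{20}{9} + \frac{4 Q}{9}\right) = \frac{22}{9} - \frac{4 Q}{9}$)
$s{\left(c{\left(r{\left(Z \right)} \right)} \right)} + G{\left(T{\left(1,1 \right)} \right)} \left(-64\right) = \left(\frac{22}{9} - - \frac{4}{3}\right) + \left(-2 - 1\right)^{2} \left(-64\right) = \left(\frac{22}{9} + \frac{4}{3}\right) + \left(-2 - 1\right)^{2} \left(-64\right) = \frac{34}{9} + \left(-3\right)^{2} \left(-64\right) = \frac{34}{9} + 9 \left(-64\right) = \frac{34}{9} - 576 = - \frac{5150}{9}$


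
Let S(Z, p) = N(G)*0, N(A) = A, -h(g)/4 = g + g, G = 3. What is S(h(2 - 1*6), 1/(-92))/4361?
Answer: 0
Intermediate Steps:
h(g) = -8*g (h(g) = -4*(g + g) = -8*g)
S(Z, p) = 0 (S(Z, p) = 3*0 = 0)
S(h(2 - 1*6), 1/(-92))/4361 = 0/4361 = 0*(1/4361) = 0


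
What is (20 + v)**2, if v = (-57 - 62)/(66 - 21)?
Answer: 609961/2025 ≈ 301.22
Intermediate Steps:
v = -119/45 ≈ -2.6444
(20 + v)**2 = (20 - 119/45)**2 = (781/45)**2 = 609961/2025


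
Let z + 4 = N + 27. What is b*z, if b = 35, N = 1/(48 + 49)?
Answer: 78120/97 ≈ 805.36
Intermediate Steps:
N = 1/97 ≈ 0.010309
z = 2232/97 (z = -4 + (1/97 + 27) = -4 + 2620/97 = 2232/97 ≈ 23.010)
b*z = 35*(2232/97) = 78120/97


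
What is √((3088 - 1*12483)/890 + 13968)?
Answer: 5*√17689106/178 ≈ 118.14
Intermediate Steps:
√((3088 - 1*12483)/890 + 13968) = √((3088 - 12483)*(1/890) + 13968) = √(-9395*1/890 + 13968) = √(-1879/178 + 13968) = √(2484425/178) = 5*√17689106/178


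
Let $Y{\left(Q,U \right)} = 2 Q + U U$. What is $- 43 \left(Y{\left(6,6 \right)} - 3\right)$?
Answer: $-1935$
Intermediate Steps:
$Y{\left(Q,U \right)} = U^{2} + 2 Q$ ($Y{\left(Q,U \right)} = 2 Q + U^{2} = U^{2} + 2 Q$)
$- 43 \left(Y{\left(6,6 \right)} - 3\right) = - 43 \left(\left(6^{2} + 2 \cdot 6\right) - 3\right) = - 43 \left(\left(36 + 12\right) - 3\right) = - 43 \left(48 - 3\right) = \left(-43\right) 45 = -1935$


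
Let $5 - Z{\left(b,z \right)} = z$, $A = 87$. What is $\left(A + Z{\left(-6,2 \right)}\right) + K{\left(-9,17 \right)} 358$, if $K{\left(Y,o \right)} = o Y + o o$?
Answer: $48778$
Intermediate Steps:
$K{\left(Y,o \right)} = o^{2} + Y o$ ($K{\left(Y,o \right)} = Y o + o^{2} = o^{2} + Y o$)
$Z{\left(b,z \right)} = 5 - z$
$\left(A + Z{\left(-6,2 \right)}\right) + K{\left(-9,17 \right)} 358 = \left(87 + \left(5 - 2\right)\right) + 17 \left(-9 + 17\right) 358 = \left(87 + \left(5 - 2\right)\right) + 17 \cdot 8 \cdot 358 = \left(87 + 3\right) + 136 \cdot 358 = 90 + 48688 = 48778$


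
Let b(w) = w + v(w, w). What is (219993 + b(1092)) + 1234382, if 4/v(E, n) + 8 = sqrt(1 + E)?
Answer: 1497675575/1029 + 4*sqrt(1093)/1029 ≈ 1.4555e+6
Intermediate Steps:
v(E, n) = 4/(-8 + sqrt(1 + E))
b(w) = w + 4/(-8 + sqrt(1 + w))
(219993 + b(1092)) + 1234382 = (219993 + (1092 + 4/(-8 + sqrt(1 + 1092)))) + 1234382 = (219993 + (1092 + 4/(-8 + sqrt(1093)))) + 1234382 = (221085 + 4/(-8 + sqrt(1093))) + 1234382 = 1455467 + 4/(-8 + sqrt(1093))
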